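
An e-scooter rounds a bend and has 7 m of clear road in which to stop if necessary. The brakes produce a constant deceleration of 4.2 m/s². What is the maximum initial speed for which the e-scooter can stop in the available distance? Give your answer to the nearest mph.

Maximum speed ≈ 17 mph

v²/(2a) = d ⇒ v = √(2 × 4.200 × 7) = √58.80 = 7.6681 m/s.
7.6681 m/s ÷ 0.44704 = 17.153 mph.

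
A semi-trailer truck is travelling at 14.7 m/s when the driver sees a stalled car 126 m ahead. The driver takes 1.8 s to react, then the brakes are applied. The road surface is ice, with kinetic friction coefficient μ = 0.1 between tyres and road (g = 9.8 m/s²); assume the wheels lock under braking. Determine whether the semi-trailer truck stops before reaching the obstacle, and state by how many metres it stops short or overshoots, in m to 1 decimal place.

No — it overshoots by 10.7 m

a = μg = 0.1 × 9.8 = 0.980 m/s².
Reaction distance = 14.7000 × 1.8 = 26.460 m.
Braking distance = v²/(2a) = 216.090 / 1.960 = 110.250 m.
Total stopping distance = 26.460 + 110.250 = 136.710 m, vs 126 m available — it cannot stop in time and overshoots by 136.710 − 126 = 10.710 m.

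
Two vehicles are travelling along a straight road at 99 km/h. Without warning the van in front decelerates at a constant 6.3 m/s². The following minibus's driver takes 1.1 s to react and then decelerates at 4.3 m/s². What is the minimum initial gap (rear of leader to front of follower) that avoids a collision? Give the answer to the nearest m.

Minimum gap ≈ 58 m

99 km/h ÷ 3.6 = 27.5000 m/s.
Leader travels v²/(2a_L) = 756.250 / 12.600 = 60.020 m before stopping.
Follower covers v·t_r = 27.5000 × 1.1 = 30.250 m while reacting, then v²/(2a_F) = 756.250 / 8.600 = 87.936 m while braking, for a total of 30.250 + 87.936 = 118.186 m.
Since a_F ≤ a_L and the follower starts braking later, the follower is never slower than the leader, so the closest approach is when both have stopped.
Minimum gap = 118.186 − 60.020 = 58.166 m.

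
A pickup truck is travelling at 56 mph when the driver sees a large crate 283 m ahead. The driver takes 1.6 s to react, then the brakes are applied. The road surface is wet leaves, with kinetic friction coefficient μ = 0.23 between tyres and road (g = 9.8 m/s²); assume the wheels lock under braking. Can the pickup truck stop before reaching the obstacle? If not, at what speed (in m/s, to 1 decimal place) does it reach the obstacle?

Yes — it stops about 103.9 m short of the obstacle, so it never reaches it

56 mph × 0.44704 = 25.0342 m/s.
a = μg = 0.23 × 9.8 = 2.254 m/s².
Reaction distance = 25.0342 × 1.6 = 40.055 m.
Braking distance = v²/(2a) = 626.711 / 4.508 = 139.022 m.
Total stopping distance = 40.055 + 139.022 = 179.077 m, vs 283 m available — it stops with 283 − 179.077 = 103.923 m to spare.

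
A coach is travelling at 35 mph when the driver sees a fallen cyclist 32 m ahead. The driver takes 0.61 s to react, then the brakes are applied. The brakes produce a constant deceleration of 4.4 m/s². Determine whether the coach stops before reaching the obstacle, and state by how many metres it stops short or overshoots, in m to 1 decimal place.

No — it overshoots by 5.4 m

35 mph × 0.44704 = 15.6464 m/s.
Reaction distance = 15.6464 × 0.61 = 9.544 m.
Braking distance = v²/(2a) = 244.810 / 8.800 = 27.819 m.
Total stopping distance = 9.544 + 27.819 = 37.363 m, vs 32 m available — it cannot stop in time and overshoots by 37.363 − 32 = 5.363 m.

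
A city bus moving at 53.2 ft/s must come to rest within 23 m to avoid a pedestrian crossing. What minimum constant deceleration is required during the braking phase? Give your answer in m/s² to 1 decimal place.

Required deceleration ≈ 5.7 m/s²

53.2 ft/s × 0.3048 = 16.2154 m/s.
v² = 2a·d ⇒ a = v²/(2d) = 16.2154² / (2 × 23.000) = 262.939 / 46.000 = 5.7161 m/s².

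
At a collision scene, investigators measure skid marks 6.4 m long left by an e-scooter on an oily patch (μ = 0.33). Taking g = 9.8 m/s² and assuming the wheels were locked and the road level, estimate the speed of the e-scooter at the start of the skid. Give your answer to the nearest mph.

Deceleration a = μg = 0.33 × 9.8 = 3.234 m/s².
v = √(2a·d) = √(2 × 3.234 × 6.4) = √41.395 = 6.4339 m/s.
= 6.4339 ÷ 0.44704 = 14.392 mph.

Initial speed ≈ 14 mph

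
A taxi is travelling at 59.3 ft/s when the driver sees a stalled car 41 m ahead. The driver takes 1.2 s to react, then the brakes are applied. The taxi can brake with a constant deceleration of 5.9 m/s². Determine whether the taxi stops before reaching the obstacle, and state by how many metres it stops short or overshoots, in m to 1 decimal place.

No — it overshoots by 8.4 m

59.3 ft/s × 0.3048 = 18.0746 m/s.
Reaction distance = 18.0746 × 1.2 = 21.690 m.
Braking distance = v²/(2a) = 326.691 / 11.800 = 27.686 m.
Total stopping distance = 21.690 + 27.686 = 49.376 m, vs 41 m available — it cannot stop in time and overshoots by 49.376 − 41 = 8.376 m.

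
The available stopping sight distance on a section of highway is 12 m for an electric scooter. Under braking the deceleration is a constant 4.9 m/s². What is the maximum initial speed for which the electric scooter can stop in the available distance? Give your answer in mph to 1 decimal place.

Maximum speed ≈ 24.3 mph

v²/(2a) = d ⇒ v = √(2 × 4.900 × 12) = √117.60 = 10.8444 m/s.
10.8444 m/s ÷ 0.44704 = 24.258 mph.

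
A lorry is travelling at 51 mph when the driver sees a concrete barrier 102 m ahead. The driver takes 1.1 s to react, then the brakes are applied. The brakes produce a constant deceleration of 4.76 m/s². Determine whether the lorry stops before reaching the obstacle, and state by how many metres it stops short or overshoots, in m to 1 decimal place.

51 mph × 0.44704 = 22.7990 m/s.
Reaction distance = 22.7990 × 1.1 = 25.079 m.
Braking distance = v²/(2a) = 519.794 / 9.520 = 54.600 m.
Total stopping distance = 25.079 + 54.600 = 79.679 m, vs 102 m available — it stops with 102 − 79.679 = 22.321 m to spare.

Yes — it stops 22.3 m short of the obstacle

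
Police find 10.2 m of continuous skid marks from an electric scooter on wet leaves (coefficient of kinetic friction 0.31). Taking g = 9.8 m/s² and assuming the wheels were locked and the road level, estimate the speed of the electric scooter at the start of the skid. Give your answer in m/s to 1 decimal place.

Deceleration a = μg = 0.31 × 9.8 = 3.038 m/s².
v = √(2a·d) = √(2 × 3.038 × 10.2) = √61.975 = 7.8724 m/s.

Initial speed ≈ 7.9 m/s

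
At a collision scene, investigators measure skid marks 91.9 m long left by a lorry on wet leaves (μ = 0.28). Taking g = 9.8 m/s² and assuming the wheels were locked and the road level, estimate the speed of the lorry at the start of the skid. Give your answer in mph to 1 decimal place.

Initial speed ≈ 50.2 mph

Deceleration a = μg = 0.28 × 9.8 = 2.744 m/s².
v = √(2a·d) = √(2 × 2.744 × 91.9) = √504.347 = 22.4577 m/s.
= 22.4577 ÷ 0.44704 = 50.236 mph.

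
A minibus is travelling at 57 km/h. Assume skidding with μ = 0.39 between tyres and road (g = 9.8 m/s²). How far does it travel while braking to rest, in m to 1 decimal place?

57 km/h ÷ 3.6 = 15.8333 m/s.
a = μg = 0.39 × 9.8 = 3.822 m/s².
Braking distance = v²/(2a) = 15.8333² / (2 × 3.822) = 250.693 / 7.644 = 32.796 m.

Braking distance ≈ 32.8 m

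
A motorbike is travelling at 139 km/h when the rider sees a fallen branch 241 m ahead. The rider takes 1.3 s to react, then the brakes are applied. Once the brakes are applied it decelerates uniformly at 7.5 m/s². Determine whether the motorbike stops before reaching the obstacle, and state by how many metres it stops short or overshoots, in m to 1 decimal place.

Yes — it stops 91.4 m short of the obstacle

139 km/h ÷ 3.6 = 38.6111 m/s.
Reaction distance = 38.6111 × 1.3 = 50.194 m.
Braking distance = v²/(2a) = 1490.817 / 15.000 = 99.388 m.
Total stopping distance = 50.194 + 99.388 = 149.582 m, vs 241 m available — it stops with 241 − 149.582 = 91.418 m to spare.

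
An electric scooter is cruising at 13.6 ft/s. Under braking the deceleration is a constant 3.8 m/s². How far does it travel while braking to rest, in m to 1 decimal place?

Braking distance ≈ 2.3 m

13.6 ft/s × 0.3048 = 4.1453 m/s.
Braking distance = v²/(2a) = 4.1453² / (2 × 3.800) = 17.184 / 7.600 = 2.261 m.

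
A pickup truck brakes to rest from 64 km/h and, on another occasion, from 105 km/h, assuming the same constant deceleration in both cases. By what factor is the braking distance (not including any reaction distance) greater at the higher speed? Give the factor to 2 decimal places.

Factor ≈ 2.69

Braking distance d = v²/(2a), so with a fixed, d ∝ v².
Factor = (105/64)² = 1.6406² = 2.6916.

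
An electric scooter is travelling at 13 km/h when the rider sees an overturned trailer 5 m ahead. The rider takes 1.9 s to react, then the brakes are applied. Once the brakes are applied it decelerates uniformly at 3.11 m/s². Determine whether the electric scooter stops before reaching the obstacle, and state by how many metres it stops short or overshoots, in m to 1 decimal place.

No — it overshoots by 4.0 m

13 km/h ÷ 3.6 = 3.6111 m/s.
Reaction distance = 3.6111 × 1.9 = 6.861 m.
Braking distance = v²/(2a) = 13.040 / 6.220 = 2.096 m.
Total stopping distance = 6.861 + 2.096 = 8.957 m, vs 5 m available — it cannot stop in time and overshoots by 8.957 − 5 = 3.957 m.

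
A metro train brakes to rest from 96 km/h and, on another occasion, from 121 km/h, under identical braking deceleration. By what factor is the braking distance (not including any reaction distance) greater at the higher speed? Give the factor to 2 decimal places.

Braking distance d = v²/(2a), so with a fixed, d ∝ v².
Factor = (121/96)² = 1.2604² = 1.5886.

Factor ≈ 1.59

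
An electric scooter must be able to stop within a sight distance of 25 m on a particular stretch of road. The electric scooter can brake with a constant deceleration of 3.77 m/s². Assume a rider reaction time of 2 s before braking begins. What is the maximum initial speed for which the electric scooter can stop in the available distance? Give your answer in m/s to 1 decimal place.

Stopping distance: v·t_r + v²/(2a) = 25 with t_r = 2 s and a = 3.770 m/s².
So v² + 15.080 v − 188.50 = 0.
Positive root: v = −a·t_r + √((a·t_r)² + 2a·d) = −7.540 + √(56.852 + 188.50) = 8.1237 m/s.

Maximum speed ≈ 8.1 m/s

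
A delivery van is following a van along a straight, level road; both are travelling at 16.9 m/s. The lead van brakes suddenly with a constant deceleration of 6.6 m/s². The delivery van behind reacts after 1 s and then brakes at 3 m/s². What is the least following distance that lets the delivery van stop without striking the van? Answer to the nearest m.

Minimum gap ≈ 43 m

Leader travels v²/(2a_L) = 285.610 / 13.200 = 21.637 m before stopping.
Follower covers v·t_r = 16.9000 × 1 = 16.900 m while reacting, then v²/(2a_F) = 285.610 / 6.000 = 47.602 m while braking, for a total of 16.900 + 47.602 = 64.502 m.
Since a_F ≤ a_L and the follower starts braking later, the follower is never slower than the leader, so the closest approach is when both have stopped.
Minimum gap = 64.502 − 21.637 = 42.865 m.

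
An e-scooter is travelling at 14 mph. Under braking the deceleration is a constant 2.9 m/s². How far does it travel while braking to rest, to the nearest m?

Braking distance ≈ 7 m

14 mph × 0.44704 = 6.2586 m/s.
Braking distance = v²/(2a) = 6.2586² / (2 × 2.900) = 39.170 / 5.800 = 6.753 m.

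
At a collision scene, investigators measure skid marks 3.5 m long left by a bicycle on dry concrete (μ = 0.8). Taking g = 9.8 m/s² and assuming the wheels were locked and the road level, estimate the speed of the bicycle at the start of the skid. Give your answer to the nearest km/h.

Initial speed ≈ 27 km/h

Deceleration a = μg = 0.8 × 9.8 = 7.840 m/s².
v = √(2a·d) = √(2 × 7.840 × 3.5) = √54.880 = 7.4081 m/s.
= 7.4081 × 3.6 = 26.669 km/h.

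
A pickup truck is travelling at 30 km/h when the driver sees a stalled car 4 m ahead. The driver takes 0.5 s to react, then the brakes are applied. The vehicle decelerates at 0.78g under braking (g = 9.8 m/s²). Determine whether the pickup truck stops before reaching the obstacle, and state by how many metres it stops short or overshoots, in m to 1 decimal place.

30 km/h ÷ 3.6 = 8.3333 m/s.
a = 0.78 × 9.8 = 7.644 m/s².
Reaction distance = 8.3333 × 0.5 = 4.167 m.
Braking distance = v²/(2a) = 69.444 / 15.288 = 4.542 m.
Total stopping distance = 4.167 + 4.542 = 8.709 m, vs 4 m available — it cannot stop in time and overshoots by 8.709 − 4 = 4.709 m.

No — it overshoots by 4.7 m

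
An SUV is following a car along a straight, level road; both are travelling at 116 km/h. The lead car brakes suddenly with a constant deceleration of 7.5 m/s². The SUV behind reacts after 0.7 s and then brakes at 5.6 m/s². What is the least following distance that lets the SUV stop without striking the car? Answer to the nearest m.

Minimum gap ≈ 46 m

116 km/h ÷ 3.6 = 32.2222 m/s.
Leader travels v²/(2a_L) = 1038.270 / 15.000 = 69.218 m before stopping.
Follower covers v·t_r = 32.2222 × 0.7 = 22.556 m while reacting, then v²/(2a_F) = 1038.270 / 11.200 = 92.703 m while braking, for a total of 22.556 + 92.703 = 115.259 m.
Since a_F ≤ a_L and the follower starts braking later, the follower is never slower than the leader, so the closest approach is when both have stopped.
Minimum gap = 115.259 − 69.218 = 46.041 m.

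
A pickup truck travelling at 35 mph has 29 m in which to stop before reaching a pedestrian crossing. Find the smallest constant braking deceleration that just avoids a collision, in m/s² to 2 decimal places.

Required deceleration ≈ 4.22 m/s²

35 mph × 0.44704 = 15.6464 m/s.
v² = 2a·d ⇒ a = v²/(2d) = 15.6464² / (2 × 29.000) = 244.810 / 58.000 = 4.2209 m/s².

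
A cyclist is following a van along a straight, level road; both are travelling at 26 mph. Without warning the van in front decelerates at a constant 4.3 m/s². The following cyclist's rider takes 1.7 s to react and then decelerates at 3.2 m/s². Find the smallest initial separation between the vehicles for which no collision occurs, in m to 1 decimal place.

Minimum gap ≈ 25.2 m

26 mph × 0.44704 = 11.6230 m/s.
Leader travels v²/(2a_L) = 135.094 / 8.600 = 15.709 m before stopping.
Follower covers v·t_r = 11.6230 × 1.7 = 19.759 m while reacting, then v²/(2a_F) = 135.094 / 6.400 = 21.108 m while braking, for a total of 19.759 + 21.108 = 40.867 m.
Since a_F ≤ a_L and the follower starts braking later, the follower is never slower than the leader, so the closest approach is when both have stopped.
Minimum gap = 40.867 − 15.709 = 25.158 m.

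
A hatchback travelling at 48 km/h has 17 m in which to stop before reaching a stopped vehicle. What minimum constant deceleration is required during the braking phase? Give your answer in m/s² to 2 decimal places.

48 km/h ÷ 3.6 = 13.3333 m/s.
v² = 2a·d ⇒ a = v²/(2d) = 13.3333² / (2 × 17.000) = 177.777 / 34.000 = 5.2287 m/s².

Required deceleration ≈ 5.23 m/s²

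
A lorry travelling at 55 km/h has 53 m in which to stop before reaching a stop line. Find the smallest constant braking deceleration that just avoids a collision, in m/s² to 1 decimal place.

55 km/h ÷ 3.6 = 15.2778 m/s.
v² = 2a·d ⇒ a = v²/(2d) = 15.2778² / (2 × 53.000) = 233.411 / 106.000 = 2.2020 m/s².

Required deceleration ≈ 2.2 m/s²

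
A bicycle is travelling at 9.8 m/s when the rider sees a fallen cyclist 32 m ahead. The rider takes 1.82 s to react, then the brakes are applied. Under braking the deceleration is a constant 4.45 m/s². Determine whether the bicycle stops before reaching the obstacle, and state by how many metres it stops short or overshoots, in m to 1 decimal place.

Yes — it stops 3.4 m short of the obstacle

Reaction distance = 9.8000 × 1.82 = 17.836 m.
Braking distance = v²/(2a) = 96.040 / 8.900 = 10.791 m.
Total stopping distance = 17.836 + 10.791 = 28.627 m, vs 32 m available — it stops with 32 − 28.627 = 3.373 m to spare.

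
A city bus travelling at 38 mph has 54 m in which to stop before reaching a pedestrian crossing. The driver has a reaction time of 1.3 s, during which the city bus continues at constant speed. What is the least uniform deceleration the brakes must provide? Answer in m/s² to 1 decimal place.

38 mph × 0.44704 = 16.9875 m/s.
Distance covered during reaction = 16.9875 × 1.3 = 22.084 m.
Distance available for braking: 54 − 22.084 = 31.916 m.
v² = 2a·d ⇒ a = v²/(2d) = 16.9875² / (2 × 31.916) = 288.575 / 63.832 = 4.5209 m/s².

Required deceleration ≈ 4.5 m/s²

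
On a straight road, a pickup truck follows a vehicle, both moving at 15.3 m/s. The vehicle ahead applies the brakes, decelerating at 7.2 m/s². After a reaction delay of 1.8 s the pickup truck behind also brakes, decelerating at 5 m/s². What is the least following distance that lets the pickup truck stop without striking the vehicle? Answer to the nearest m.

Minimum gap ≈ 35 m

Leader travels v²/(2a_L) = 234.090 / 14.400 = 16.256 m before stopping.
Follower covers v·t_r = 15.3000 × 1.8 = 27.540 m while reacting, then v²/(2a_F) = 234.090 / 10.000 = 23.409 m while braking, for a total of 27.540 + 23.409 = 50.949 m.
Since a_F ≤ a_L and the follower starts braking later, the follower is never slower than the leader, so the closest approach is when both have stopped.
Minimum gap = 50.949 − 16.256 = 34.693 m.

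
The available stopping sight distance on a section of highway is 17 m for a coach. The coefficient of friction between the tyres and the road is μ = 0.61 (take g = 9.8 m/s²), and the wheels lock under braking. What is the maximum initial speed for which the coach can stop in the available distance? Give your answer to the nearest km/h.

Maximum speed ≈ 51 km/h

a = μg = 0.61 × 9.8 = 5.978 m/s².
v²/(2a) = d ⇒ v = √(2 × 5.978 × 17) = √203.25 = 14.2566 m/s.
14.2566 m/s × 3.6 = 51.324 km/h.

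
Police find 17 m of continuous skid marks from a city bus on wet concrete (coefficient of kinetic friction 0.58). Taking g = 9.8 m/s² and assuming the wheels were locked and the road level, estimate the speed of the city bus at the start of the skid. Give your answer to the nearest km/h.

Deceleration a = μg = 0.58 × 9.8 = 5.684 m/s².
v = √(2a·d) = √(2 × 5.684 × 17) = √193.256 = 13.9017 m/s.
= 13.9017 × 3.6 = 50.046 km/h.

Initial speed ≈ 50 km/h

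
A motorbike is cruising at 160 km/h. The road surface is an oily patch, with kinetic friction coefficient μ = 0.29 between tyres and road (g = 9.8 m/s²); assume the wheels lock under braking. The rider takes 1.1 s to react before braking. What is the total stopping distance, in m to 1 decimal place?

160 km/h ÷ 3.6 = 44.4444 m/s.
a = μg = 0.29 × 9.8 = 2.842 m/s².
Reaction distance = v·t_r = 44.4444 × 1.1 = 48.889 m.
Braking distance = v²/(2a) = 44.4444² / (2 × 2.842) = 1975.305 / 5.684 = 347.520 m.
Total = 48.889 + 347.520 = 396.409 m.

Total stopping distance ≈ 396.4 m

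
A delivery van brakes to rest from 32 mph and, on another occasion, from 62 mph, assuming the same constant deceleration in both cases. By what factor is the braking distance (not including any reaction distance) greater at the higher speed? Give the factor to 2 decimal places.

Factor ≈ 3.75

Braking distance d = v²/(2a), so with a fixed, d ∝ v².
Factor = (62/32)² = 1.9375² = 3.7539.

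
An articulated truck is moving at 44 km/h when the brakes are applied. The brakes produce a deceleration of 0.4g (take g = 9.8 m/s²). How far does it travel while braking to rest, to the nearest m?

44 km/h ÷ 3.6 = 12.2222 m/s.
a = 0.4 × 9.8 = 3.920 m/s².
Braking distance = v²/(2a) = 12.2222² / (2 × 3.920) = 149.382 / 7.840 = 19.054 m.

Braking distance ≈ 19 m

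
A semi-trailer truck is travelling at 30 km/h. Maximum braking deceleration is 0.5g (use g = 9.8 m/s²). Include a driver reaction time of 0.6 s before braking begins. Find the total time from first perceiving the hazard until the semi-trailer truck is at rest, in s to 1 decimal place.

Total time ≈ 2.3 s

30 km/h ÷ 3.6 = 8.3333 m/s.
a = 0.5 × 9.8 = 4.900 m/s².
Braking time = v/a = 8.3333 / 4.900 = 1.701 s.
Total = 0.6 + 1.701 = 2.301 s.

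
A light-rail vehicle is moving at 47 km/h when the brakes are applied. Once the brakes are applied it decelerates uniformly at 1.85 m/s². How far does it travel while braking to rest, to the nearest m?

Braking distance ≈ 46 m

47 km/h ÷ 3.6 = 13.0556 m/s.
Braking distance = v²/(2a) = 13.0556² / (2 × 1.850) = 170.449 / 3.700 = 46.067 m.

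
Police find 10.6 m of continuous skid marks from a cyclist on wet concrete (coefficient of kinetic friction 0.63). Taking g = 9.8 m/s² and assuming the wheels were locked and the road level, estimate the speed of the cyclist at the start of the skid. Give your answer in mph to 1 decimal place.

Initial speed ≈ 25.6 mph

Deceleration a = μg = 0.63 × 9.8 = 6.174 m/s².
v = √(2a·d) = √(2 × 6.174 × 10.6) = √130.889 = 11.4407 m/s.
= 11.4407 ÷ 0.44704 = 25.592 mph.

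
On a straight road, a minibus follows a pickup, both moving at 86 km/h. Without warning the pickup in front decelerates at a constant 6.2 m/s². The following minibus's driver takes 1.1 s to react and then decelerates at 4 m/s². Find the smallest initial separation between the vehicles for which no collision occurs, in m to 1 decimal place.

Minimum gap ≈ 51.6 m

86 km/h ÷ 3.6 = 23.8889 m/s.
Leader travels v²/(2a_L) = 570.680 / 12.400 = 46.023 m before stopping.
Follower covers v·t_r = 23.8889 × 1.1 = 26.278 m while reacting, then v²/(2a_F) = 570.680 / 8.000 = 71.335 m while braking, for a total of 26.278 + 71.335 = 97.613 m.
Since a_F ≤ a_L and the follower starts braking later, the follower is never slower than the leader, so the closest approach is when both have stopped.
Minimum gap = 97.613 − 46.023 = 51.590 m.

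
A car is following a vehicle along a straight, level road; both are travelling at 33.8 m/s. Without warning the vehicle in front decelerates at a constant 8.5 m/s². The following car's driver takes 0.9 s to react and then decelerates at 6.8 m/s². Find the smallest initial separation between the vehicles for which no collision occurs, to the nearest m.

Minimum gap ≈ 47 m

Leader travels v²/(2a_L) = 1142.440 / 17.000 = 67.202 m before stopping.
Follower covers v·t_r = 33.8000 × 0.9 = 30.420 m while reacting, then v²/(2a_F) = 1142.440 / 13.600 = 84.003 m while braking, for a total of 30.420 + 84.003 = 114.423 m.
Since a_F ≤ a_L and the follower starts braking later, the follower is never slower than the leader, so the closest approach is when both have stopped.
Minimum gap = 114.423 − 67.202 = 47.221 m.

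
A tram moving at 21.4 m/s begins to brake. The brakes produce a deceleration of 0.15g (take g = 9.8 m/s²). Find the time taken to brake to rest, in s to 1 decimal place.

Braking time ≈ 14.6 s

a = 0.15 × 9.8 = 1.470 m/s².
Braking time = v/a = 21.4000 / 1.470 = 14.558 s.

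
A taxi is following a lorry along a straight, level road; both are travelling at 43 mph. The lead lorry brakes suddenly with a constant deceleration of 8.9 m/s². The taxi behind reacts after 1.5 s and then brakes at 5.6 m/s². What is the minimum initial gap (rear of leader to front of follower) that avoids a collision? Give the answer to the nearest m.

43 mph × 0.44704 = 19.2227 m/s.
Leader travels v²/(2a_L) = 369.512 / 17.800 = 20.759 m before stopping.
Follower covers v·t_r = 19.2227 × 1.5 = 28.834 m while reacting, then v²/(2a_F) = 369.512 / 11.200 = 32.992 m while braking, for a total of 28.834 + 32.992 = 61.826 m.
Since a_F ≤ a_L and the follower starts braking later, the follower is never slower than the leader, so the closest approach is when both have stopped.
Minimum gap = 61.826 − 20.759 = 41.067 m.

Minimum gap ≈ 41 m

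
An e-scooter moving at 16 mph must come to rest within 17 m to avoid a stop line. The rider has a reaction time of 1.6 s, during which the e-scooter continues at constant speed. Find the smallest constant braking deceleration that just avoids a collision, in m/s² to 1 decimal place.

16 mph × 0.44704 = 7.1526 m/s.
Distance covered during reaction = 7.1526 × 1.6 = 11.444 m.
Distance available for braking: 17 − 11.444 = 5.556 m.
v² = 2a·d ⇒ a = v²/(2d) = 7.1526² / (2 × 5.556) = 51.160 / 11.112 = 4.6040 m/s².

Required deceleration ≈ 4.6 m/s²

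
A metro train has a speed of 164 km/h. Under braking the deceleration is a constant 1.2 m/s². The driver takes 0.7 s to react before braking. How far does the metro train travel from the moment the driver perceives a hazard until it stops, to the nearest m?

Total stopping distance ≈ 897 m

164 km/h ÷ 3.6 = 45.5556 m/s.
Reaction distance = v·t_r = 45.5556 × 0.7 = 31.889 m.
Braking distance = v²/(2a) = 45.5556² / (2 × 1.200) = 2075.313 / 2.400 = 864.714 m.
Total = 31.889 + 864.714 = 896.603 m.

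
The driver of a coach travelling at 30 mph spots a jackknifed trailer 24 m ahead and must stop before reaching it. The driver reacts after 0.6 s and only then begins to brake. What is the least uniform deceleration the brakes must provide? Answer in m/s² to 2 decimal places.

30 mph × 0.44704 = 13.4112 m/s.
Distance covered during reaction = 13.4112 × 0.6 = 8.047 m.
Distance available for braking: 24 − 8.047 = 15.953 m.
v² = 2a·d ⇒ a = v²/(2d) = 13.4112² / (2 × 15.953) = 179.860 / 31.906 = 5.6372 m/s².

Required deceleration ≈ 5.64 m/s²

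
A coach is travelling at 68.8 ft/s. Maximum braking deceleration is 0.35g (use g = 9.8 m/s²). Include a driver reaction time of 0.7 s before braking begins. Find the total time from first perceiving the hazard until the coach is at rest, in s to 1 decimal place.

Total time ≈ 6.8 s

68.8 ft/s × 0.3048 = 20.9702 m/s.
a = 0.35 × 9.8 = 3.430 m/s².
Braking time = v/a = 20.9702 / 3.430 = 6.114 s.
Total = 0.7 + 6.114 = 6.814 s.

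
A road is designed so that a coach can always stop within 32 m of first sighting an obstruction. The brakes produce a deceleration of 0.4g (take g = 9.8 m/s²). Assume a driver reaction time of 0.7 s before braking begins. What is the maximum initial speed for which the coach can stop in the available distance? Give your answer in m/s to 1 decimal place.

a = 0.4 × 9.8 = 3.920 m/s².
Stopping distance: v·t_r + v²/(2a) = 32 with t_r = 0.7 s and a = 3.920 m/s².
So v² + 5.488 v − 250.88 = 0.
Positive root: v = −a·t_r + √((a·t_r)² + 2a·d) = −2.744 + √(7.530 + 250.88) = 13.3311 m/s.

Maximum speed ≈ 13.3 m/s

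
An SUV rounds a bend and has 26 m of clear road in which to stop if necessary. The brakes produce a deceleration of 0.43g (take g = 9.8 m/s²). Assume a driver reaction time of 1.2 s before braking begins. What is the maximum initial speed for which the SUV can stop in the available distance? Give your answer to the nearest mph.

a = 0.43 × 9.8 = 4.214 m/s².
Stopping distance: v·t_r + v²/(2a) = 26 with t_r = 1.2 s and a = 4.214 m/s².
So v² + 10.114 v − 219.13 = 0.
Positive root: v = −a·t_r + √((a·t_r)² + 2a·d) = −5.057 + √(25.573 + 219.13) = 10.5860 m/s.
10.5860 m/s ÷ 0.44704 = 23.680 mph.

Maximum speed ≈ 24 mph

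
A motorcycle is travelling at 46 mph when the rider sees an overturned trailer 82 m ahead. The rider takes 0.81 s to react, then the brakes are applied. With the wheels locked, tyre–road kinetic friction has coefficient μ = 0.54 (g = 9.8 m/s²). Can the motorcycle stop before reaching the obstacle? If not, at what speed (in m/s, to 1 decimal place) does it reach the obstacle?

Yes — it stops about 25.4 m short of the obstacle, so it never reaches it

46 mph × 0.44704 = 20.5638 m/s.
a = μg = 0.54 × 9.8 = 5.292 m/s².
Reaction distance = 20.5638 × 0.81 = 16.657 m.
Braking distance = v²/(2a) = 422.870 / 10.584 = 39.954 m.
Total stopping distance = 16.657 + 39.954 = 56.611 m, vs 82 m available — it stops with 82 − 56.611 = 25.389 m to spare.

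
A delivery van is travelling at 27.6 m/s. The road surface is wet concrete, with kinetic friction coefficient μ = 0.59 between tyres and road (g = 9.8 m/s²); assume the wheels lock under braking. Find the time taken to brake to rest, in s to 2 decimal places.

a = μg = 0.59 × 9.8 = 5.782 m/s².
Braking time = v/a = 27.6000 / 5.782 = 4.773 s.

Braking time ≈ 4.77 s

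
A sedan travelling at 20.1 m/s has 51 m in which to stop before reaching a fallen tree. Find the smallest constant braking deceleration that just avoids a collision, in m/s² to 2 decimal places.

v² = 2a·d ⇒ a = v²/(2d) = 20.1000² / (2 × 51.000) = 404.010 / 102.000 = 3.9609 m/s².

Required deceleration ≈ 3.96 m/s²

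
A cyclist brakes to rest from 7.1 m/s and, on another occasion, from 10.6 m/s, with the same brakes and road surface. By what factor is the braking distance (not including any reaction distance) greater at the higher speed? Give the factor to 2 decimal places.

Factor ≈ 2.23

Braking distance d = v²/(2a), so with a fixed, d ∝ v².
Factor = (10.6/7.1)² = 1.4930² = 2.2290.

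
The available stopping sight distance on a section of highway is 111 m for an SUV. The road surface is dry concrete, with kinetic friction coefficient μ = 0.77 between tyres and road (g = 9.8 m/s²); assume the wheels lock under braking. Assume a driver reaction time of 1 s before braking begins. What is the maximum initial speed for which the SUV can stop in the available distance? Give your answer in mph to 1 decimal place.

Maximum speed ≈ 76.2 mph

a = μg = 0.77 × 9.8 = 7.546 m/s².
Stopping distance: v·t_r + v²/(2a) = 111 with t_r = 1 s and a = 7.546 m/s².
So v² + 15.092 v − 1675.21 = 0.
Positive root: v = −a·t_r + √((a·t_r)² + 2a·d) = −7.546 + √(56.942 + 1675.21) = 34.0731 m/s.
34.0731 m/s ÷ 0.44704 = 76.219 mph.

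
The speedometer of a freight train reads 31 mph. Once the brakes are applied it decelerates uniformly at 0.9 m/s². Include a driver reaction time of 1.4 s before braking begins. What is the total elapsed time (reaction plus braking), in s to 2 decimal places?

Total time ≈ 16.80 s

31 mph × 0.44704 = 13.8582 m/s.
Braking time = v/a = 13.8582 / 0.900 = 15.398 s.
Total = 1.4 + 15.398 = 16.798 s.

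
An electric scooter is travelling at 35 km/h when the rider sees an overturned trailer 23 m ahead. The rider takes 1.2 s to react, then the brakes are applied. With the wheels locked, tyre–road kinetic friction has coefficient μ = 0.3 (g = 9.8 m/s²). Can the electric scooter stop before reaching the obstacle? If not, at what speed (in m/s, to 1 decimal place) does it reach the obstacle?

35 km/h ÷ 3.6 = 9.7222 m/s.
a = μg = 0.3 × 9.8 = 2.940 m/s².
Reaction distance = 9.7222 × 1.2 = 11.667 m.
Braking distance needed to stop: v²/(2a) = 94.521 / 5.880 = 16.075 m, so total needed = 11.667 + 16.075 = 27.742 m > 23 m — it cannot stop.
Distance remaining when braking begins: 23 − 11.667 = 11.333 m.
v² = v₀² − 2a·d = 94.521 − 2 × 2.940 × 11.333 = 27.883 m²/s².
v = √27.883 = 5.280 m/s.

No — it strikes the obstacle at 5.3 m/s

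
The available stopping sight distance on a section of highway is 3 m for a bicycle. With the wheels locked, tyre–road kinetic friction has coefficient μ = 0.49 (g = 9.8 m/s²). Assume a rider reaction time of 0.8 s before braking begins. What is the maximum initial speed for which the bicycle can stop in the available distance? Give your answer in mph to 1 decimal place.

Maximum speed ≈ 6.2 mph

a = μg = 0.49 × 9.8 = 4.802 m/s².
Stopping distance: v·t_r + v²/(2a) = 3 with t_r = 0.8 s and a = 4.802 m/s².
So v² + 7.683 v − 28.81 = 0.
Positive root: v = −a·t_r + √((a·t_r)² + 2a·d) = −3.842 + √(14.761 + 28.81) = 2.7588 m/s.
2.7588 m/s ÷ 0.44704 = 6.171 mph.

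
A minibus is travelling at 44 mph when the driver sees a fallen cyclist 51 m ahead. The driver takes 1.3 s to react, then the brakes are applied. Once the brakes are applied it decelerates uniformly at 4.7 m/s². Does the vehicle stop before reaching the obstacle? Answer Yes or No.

44 mph × 0.44704 = 19.6698 m/s.
Reaction distance = 19.6698 × 1.3 = 25.571 m.
Braking distance = v²/(2a) = 386.901 / 9.400 = 41.160 m.
Total stopping distance = 25.571 + 41.160 = 66.731 m, vs 51 m available — it cannot stop in time and overshoots by 66.731 − 51 = 15.731 m.

No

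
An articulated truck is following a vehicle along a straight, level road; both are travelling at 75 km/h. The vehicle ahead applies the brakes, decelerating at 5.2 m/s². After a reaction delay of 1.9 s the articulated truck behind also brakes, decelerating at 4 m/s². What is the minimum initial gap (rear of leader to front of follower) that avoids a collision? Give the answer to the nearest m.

Minimum gap ≈ 52 m

75 km/h ÷ 3.6 = 20.8333 m/s.
Leader travels v²/(2a_L) = 434.026 / 10.400 = 41.733 m before stopping.
Follower covers v·t_r = 20.8333 × 1.9 = 39.583 m while reacting, then v²/(2a_F) = 434.026 / 8.000 = 54.253 m while braking, for a total of 39.583 + 54.253 = 93.836 m.
Since a_F ≤ a_L and the follower starts braking later, the follower is never slower than the leader, so the closest approach is when both have stopped.
Minimum gap = 93.836 − 41.733 = 52.103 m.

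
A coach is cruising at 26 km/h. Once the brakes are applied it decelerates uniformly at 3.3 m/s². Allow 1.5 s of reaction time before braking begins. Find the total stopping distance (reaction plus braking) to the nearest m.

26 km/h ÷ 3.6 = 7.2222 m/s.
Reaction distance = v·t_r = 7.2222 × 1.5 = 10.833 m.
Braking distance = v²/(2a) = 7.2222² / (2 × 3.300) = 52.160 / 6.600 = 7.903 m.
Total = 10.833 + 7.903 = 18.736 m.

Total stopping distance ≈ 19 m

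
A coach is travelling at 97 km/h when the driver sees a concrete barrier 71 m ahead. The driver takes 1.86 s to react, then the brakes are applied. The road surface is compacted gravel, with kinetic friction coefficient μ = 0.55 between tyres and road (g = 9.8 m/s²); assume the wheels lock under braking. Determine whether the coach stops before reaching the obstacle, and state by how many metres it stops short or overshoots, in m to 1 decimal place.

97 km/h ÷ 3.6 = 26.9444 m/s.
a = μg = 0.55 × 9.8 = 5.390 m/s².
Reaction distance = 26.9444 × 1.86 = 50.117 m.
Braking distance = v²/(2a) = 726.001 / 10.780 = 67.347 m.
Total stopping distance = 50.117 + 67.347 = 117.464 m, vs 71 m available — it cannot stop in time and overshoots by 117.464 − 71 = 46.464 m.

No — it overshoots by 46.5 m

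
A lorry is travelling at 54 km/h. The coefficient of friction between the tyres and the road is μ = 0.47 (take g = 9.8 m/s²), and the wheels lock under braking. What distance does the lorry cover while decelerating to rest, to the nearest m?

54 km/h ÷ 3.6 = 15.0000 m/s.
a = μg = 0.47 × 9.8 = 4.606 m/s².
Braking distance = v²/(2a) = 15.0000² / (2 × 4.606) = 225.000 / 9.212 = 24.425 m.

Braking distance ≈ 24 m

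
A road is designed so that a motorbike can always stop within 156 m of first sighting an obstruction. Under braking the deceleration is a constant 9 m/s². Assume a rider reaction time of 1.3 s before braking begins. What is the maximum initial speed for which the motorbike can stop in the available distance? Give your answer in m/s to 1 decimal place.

Maximum speed ≈ 42.6 m/s

Stopping distance: v·t_r + v²/(2a) = 156 with t_r = 1.3 s and a = 9.000 m/s².
So v² + 23.400 v − 2808.00 = 0.
Positive root: v = −a·t_r + √((a·t_r)² + 2a·d) = −11.700 + √(136.890 + 2808.00) = 42.5668 m/s.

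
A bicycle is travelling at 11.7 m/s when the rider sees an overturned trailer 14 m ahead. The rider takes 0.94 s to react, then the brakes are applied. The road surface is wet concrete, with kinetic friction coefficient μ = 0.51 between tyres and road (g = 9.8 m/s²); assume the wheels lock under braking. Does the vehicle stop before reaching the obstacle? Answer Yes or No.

No

a = μg = 0.51 × 9.8 = 4.998 m/s².
Reaction distance = 11.7000 × 0.94 = 10.998 m.
Braking distance = v²/(2a) = 136.890 / 9.996 = 13.694 m.
Total stopping distance = 10.998 + 13.694 = 24.692 m, vs 14 m available — it cannot stop in time and overshoots by 24.692 − 14 = 10.692 m.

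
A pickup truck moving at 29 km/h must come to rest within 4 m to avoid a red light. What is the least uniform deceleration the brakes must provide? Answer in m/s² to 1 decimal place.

Required deceleration ≈ 8.1 m/s²

29 km/h ÷ 3.6 = 8.0556 m/s.
v² = 2a·d ⇒ a = v²/(2d) = 8.0556² / (2 × 4.000) = 64.893 / 8.000 = 8.1116 m/s².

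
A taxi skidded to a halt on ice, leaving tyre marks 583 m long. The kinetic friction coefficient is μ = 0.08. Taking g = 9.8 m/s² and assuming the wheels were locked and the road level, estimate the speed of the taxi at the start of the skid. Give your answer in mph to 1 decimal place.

Deceleration a = μg = 0.08 × 9.8 = 0.784 m/s².
v = √(2a·d) = √(2 × 0.784 × 583) = √914.144 = 30.2348 m/s.
= 30.2348 ÷ 0.44704 = 67.633 mph.

Initial speed ≈ 67.6 mph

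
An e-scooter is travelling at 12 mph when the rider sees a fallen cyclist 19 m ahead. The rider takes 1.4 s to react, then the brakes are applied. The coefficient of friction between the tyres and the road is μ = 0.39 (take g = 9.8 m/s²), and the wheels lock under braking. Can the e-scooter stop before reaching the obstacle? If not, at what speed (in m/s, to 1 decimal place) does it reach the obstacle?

12 mph × 0.44704 = 5.3645 m/s.
a = μg = 0.39 × 9.8 = 3.822 m/s².
Reaction distance = 5.3645 × 1.4 = 7.510 m.
Braking distance = v²/(2a) = 28.778 / 7.644 = 3.765 m.
Total stopping distance = 7.510 + 3.765 = 11.275 m, vs 19 m available — it stops with 19 − 11.275 = 7.725 m to spare.

Yes — it stops about 7.7 m short of the obstacle, so it never reaches it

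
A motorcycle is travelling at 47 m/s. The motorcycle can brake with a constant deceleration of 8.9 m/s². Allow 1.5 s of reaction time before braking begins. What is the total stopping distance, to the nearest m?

Reaction distance = v·t_r = 47.0000 × 1.5 = 70.500 m.
Braking distance = v²/(2a) = 47.0000² / (2 × 8.900) = 2209.000 / 17.800 = 124.101 m.
Total = 70.500 + 124.101 = 194.601 m.

Total stopping distance ≈ 195 m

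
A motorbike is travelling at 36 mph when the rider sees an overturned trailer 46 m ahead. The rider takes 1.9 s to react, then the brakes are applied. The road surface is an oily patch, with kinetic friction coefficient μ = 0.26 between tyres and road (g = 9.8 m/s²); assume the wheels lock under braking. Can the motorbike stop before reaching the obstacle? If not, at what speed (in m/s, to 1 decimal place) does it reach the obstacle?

No — it strikes the obstacle at 13.4 m/s

36 mph × 0.44704 = 16.0934 m/s.
a = μg = 0.26 × 9.8 = 2.548 m/s².
Reaction distance = 16.0934 × 1.9 = 30.577 m.
Braking distance needed to stop: v²/(2a) = 258.998 / 5.096 = 50.824 m, so total needed = 30.577 + 50.824 = 81.401 m > 46 m — it cannot stop.
Distance remaining when braking begins: 46 − 30.577 = 15.423 m.
v² = v₀² − 2a·d = 258.998 − 2 × 2.548 × 15.423 = 180.402 m²/s².
v = √180.402 = 13.431 m/s.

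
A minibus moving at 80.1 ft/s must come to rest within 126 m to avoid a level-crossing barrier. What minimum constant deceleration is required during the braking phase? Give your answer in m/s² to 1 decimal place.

Required deceleration ≈ 2.4 m/s²

80.1 ft/s × 0.3048 = 24.4145 m/s.
v² = 2a·d ⇒ a = v²/(2d) = 24.4145² / (2 × 126.000) = 596.068 / 252.000 = 2.3653 m/s².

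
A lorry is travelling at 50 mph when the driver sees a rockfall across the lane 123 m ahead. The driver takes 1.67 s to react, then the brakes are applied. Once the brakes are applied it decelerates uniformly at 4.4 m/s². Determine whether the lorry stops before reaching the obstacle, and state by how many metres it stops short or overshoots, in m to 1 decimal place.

50 mph × 0.44704 = 22.3520 m/s.
Reaction distance = 22.3520 × 1.67 = 37.328 m.
Braking distance = v²/(2a) = 499.612 / 8.800 = 56.774 m.
Total stopping distance = 37.328 + 56.774 = 94.102 m, vs 123 m available — it stops with 123 − 94.102 = 28.898 m to spare.

Yes — it stops 28.9 m short of the obstacle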